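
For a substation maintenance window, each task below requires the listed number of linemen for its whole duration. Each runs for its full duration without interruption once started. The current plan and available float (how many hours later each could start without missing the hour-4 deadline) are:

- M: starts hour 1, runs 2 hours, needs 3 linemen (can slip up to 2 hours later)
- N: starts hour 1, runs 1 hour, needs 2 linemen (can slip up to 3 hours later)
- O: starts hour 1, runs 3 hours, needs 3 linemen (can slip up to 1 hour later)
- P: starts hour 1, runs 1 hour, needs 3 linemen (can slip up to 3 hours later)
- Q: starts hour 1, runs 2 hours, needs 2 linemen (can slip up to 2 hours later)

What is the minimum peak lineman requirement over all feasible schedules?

7

Early-start (M@1, N@1, O@1, P@1, Q@1) gives peak 13: h1:13  h2:8  h3:3  h4:0.
Shift N→3, P→4, Q→3.
Schedule M@1, N@3, O@1, P@4, Q@3: h1:6  h2:6  h3:7  h4:5 — peak 7.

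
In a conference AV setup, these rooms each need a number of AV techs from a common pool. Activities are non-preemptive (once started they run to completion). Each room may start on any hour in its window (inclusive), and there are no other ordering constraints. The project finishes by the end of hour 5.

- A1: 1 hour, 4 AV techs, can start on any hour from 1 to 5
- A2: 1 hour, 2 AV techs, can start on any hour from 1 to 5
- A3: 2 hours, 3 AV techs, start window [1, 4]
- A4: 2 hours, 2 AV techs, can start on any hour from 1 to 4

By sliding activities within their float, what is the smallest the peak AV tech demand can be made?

4

Early-start (A1@1, A2@1, A3@1, A4@1) gives peak 11: h1:11  h2:5  h3:0  h4:0  h5:0.
Shift A2→2, A3→4, A4→2.
Schedule A1@1, A2@2, A3@4, A4@2: h1:4  h2:4  h3:2  h4:3  h5:3 — peak 4.
Total AV tech-hours = 16 over 5 hours ⇒ peak ≥ ⌈16/5⌉ = 4, so 4 is optimal.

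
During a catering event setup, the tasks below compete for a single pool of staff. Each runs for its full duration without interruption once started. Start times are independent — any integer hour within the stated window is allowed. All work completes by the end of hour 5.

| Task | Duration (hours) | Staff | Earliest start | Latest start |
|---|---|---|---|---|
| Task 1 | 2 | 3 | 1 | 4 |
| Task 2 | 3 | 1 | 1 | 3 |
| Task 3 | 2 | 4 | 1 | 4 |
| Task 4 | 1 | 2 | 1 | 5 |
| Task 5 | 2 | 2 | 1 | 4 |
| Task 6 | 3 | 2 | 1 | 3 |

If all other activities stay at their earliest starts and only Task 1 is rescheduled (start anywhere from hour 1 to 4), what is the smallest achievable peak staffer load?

11

Task 1@1: h1:14  h2:12  h3:3  h4:0  h5:0 → peak 14
Task 1@2: h1:11  h2:12  h3:6  h4:0  h5:0 → peak 12
Task 1@3: h1:11  h2:9  h3:6  h4:3  h5:0 → peak 11
Task 1@4: h1:11  h2:9  h3:3  h4:3  h5:3 → peak 11
Best is Task 1@3, peak 11.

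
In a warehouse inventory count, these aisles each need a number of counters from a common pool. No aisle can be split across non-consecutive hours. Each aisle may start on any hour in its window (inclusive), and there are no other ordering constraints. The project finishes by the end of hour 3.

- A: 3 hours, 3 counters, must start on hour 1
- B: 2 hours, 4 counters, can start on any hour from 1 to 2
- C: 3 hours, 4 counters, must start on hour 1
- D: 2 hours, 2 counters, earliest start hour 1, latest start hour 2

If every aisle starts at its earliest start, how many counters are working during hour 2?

13

At early start, hour 2 has: A, B, C, D.
Demand: 3 + 4 + 4 + 2 = 13.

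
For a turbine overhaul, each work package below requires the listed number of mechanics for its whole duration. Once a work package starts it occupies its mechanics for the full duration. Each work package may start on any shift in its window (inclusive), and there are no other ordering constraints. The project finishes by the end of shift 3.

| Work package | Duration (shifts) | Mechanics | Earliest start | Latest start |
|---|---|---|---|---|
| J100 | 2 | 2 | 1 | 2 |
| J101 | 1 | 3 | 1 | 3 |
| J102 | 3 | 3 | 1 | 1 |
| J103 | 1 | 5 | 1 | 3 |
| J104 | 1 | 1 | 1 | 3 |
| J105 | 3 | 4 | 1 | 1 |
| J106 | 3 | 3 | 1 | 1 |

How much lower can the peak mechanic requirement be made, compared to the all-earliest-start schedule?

6

Early-start peak: s1:21  s2:12  s3:10 ⇒ 21.
Leveled (J100@1, J101@1, J102@1, J103@3, J104@2, J105@1, J106@1): s1:15  s2:13  s3:15 ⇒ 15.
Reduction 21 − 15 = 6.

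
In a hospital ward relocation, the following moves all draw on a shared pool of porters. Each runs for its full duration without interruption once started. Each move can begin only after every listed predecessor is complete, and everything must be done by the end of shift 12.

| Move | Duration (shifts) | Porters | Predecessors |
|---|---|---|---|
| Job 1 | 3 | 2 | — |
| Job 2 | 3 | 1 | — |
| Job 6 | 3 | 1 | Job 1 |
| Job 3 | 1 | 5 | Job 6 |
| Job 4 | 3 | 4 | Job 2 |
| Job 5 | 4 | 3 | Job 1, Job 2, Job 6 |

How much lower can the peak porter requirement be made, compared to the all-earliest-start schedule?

3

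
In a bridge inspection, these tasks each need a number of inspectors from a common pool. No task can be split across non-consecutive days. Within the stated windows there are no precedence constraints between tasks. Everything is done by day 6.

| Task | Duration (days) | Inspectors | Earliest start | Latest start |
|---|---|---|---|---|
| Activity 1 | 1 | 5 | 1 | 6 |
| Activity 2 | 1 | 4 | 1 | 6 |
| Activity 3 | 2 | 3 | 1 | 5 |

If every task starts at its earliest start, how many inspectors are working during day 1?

At early start, day 1 has: Activity 1, Activity 2, Activity 3.
Demand: 5 + 4 + 3 = 12.

12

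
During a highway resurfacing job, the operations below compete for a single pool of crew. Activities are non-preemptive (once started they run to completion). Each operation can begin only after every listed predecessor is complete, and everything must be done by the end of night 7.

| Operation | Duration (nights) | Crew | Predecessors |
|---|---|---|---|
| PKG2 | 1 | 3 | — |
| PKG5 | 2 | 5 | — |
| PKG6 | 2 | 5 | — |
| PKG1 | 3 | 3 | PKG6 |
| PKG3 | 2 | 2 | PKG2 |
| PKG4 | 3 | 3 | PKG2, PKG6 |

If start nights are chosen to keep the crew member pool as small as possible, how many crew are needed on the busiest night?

Early-start (PKG2@1, PKG5@1, PKG6@1, PKG1@3, PKG3@2, PKG4@3) gives peak 13: n1:13  n2:12  n3:8  n4:6  n5:6  n6:0  n7:0.
Shift PKG6→3, PKG1→5, PKG4→5.
Schedule PKG2@1, PKG5@1, PKG6@3, PKG1@5, PKG3@2, PKG4@5: n1:8  n2:7  n3:7  n4:5  n5:6  n6:6  n7:6 — peak 8.

8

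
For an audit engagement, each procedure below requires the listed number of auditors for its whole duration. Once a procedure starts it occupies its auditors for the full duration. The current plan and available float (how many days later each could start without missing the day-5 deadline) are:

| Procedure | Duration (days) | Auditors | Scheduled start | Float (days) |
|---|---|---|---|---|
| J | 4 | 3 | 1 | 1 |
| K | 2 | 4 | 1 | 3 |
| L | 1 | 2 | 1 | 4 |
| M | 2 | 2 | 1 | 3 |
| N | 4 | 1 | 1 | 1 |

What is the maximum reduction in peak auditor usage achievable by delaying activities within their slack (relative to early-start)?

Early-start peak: d1:12  d2:10  d3:4  d4:4  d5:0 ⇒ 12.
Leveled (J@1, K@1, L@3, M@3, N@1): d1:8  d2:8  d3:8  d4:6  d5:0 ⇒ 8.
Reduction 12 − 8 = 4.

4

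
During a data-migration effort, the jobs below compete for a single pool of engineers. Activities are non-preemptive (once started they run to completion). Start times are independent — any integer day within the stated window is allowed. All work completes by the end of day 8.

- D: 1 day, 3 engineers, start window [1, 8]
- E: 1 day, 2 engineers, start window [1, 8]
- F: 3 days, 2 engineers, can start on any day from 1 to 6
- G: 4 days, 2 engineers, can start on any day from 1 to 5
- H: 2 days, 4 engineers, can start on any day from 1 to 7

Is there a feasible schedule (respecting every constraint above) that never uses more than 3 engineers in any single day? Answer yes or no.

no

Total engineer-days = 27; over 8 days the average is 27/8 > 3, so some day must exceed 3.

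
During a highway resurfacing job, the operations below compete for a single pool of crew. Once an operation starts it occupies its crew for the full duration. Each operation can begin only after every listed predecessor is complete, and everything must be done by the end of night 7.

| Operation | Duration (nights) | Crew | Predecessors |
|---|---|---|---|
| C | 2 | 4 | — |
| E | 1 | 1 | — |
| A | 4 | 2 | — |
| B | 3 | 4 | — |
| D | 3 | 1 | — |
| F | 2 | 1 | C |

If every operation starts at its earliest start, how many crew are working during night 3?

8

At early start, night 3 has: A, B, D, F.
Demand: 2 + 4 + 1 + 1 = 8.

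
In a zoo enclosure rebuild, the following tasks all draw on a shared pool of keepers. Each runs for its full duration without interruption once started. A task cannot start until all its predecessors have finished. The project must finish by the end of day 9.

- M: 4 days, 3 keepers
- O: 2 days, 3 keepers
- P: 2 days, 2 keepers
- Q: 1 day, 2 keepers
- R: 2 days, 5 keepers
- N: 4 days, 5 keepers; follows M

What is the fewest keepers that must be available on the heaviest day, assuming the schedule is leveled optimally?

8

Early-start (M@1, O@1, P@1, Q@1, R@1, N@5) gives peak 15: d1:15  d2:13  d3:3  d4:3  d5:5  d6:5  d7:5  d8:5  d9:0.
Shift Q→3, R→4, N→6.
Schedule M@1, O@1, P@1, Q@3, R@4, N@6: d1:8  d2:8  d3:5  d4:8  d5:5  d6:5  d7:5  d8:5  d9:5 — peak 8.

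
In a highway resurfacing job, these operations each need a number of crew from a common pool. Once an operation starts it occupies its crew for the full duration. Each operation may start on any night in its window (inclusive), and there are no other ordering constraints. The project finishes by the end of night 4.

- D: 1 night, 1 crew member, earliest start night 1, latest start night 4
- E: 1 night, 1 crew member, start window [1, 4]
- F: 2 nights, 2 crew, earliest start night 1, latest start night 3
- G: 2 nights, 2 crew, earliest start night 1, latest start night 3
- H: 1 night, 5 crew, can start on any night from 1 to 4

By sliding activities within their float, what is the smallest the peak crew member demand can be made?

Early-start (D@1, E@1, F@1, G@1, H@1) gives peak 11: n1:11  n2:4  n3:0  n4:0.
Shift G→2, H→4.
Schedule D@1, E@1, F@1, G@2, H@4: n1:4  n2:4  n3:2  n4:5 — peak 5.

5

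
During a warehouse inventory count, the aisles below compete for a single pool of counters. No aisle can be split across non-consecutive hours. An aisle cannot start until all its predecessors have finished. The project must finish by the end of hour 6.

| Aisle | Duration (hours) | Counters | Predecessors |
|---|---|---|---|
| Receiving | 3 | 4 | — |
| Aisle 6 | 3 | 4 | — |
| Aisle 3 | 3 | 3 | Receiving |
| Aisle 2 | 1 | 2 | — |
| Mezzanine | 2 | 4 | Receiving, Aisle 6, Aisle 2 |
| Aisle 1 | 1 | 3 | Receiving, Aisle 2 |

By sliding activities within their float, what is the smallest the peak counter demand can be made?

10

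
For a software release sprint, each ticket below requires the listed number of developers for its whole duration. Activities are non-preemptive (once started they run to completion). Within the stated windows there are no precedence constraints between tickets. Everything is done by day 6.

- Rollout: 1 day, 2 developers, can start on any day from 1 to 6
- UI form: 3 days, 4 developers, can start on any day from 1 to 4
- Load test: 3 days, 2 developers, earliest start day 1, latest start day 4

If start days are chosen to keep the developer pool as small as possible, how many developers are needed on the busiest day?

Early-start (Rollout@1, UI form@1, Load test@1) gives peak 8: d1:8  d2:6  d3:6  d4:0  d5:0  d6:0.
Shift UI form→4.
Schedule Rollout@1, UI form@4, Load test@1: d1:4  d2:2  d3:2  d4:4  d5:4  d6:4 — peak 4.
Total developer-days = 20 over 6 days ⇒ peak ≥ ⌈20/6⌉ = 4, so 4 is optimal.

4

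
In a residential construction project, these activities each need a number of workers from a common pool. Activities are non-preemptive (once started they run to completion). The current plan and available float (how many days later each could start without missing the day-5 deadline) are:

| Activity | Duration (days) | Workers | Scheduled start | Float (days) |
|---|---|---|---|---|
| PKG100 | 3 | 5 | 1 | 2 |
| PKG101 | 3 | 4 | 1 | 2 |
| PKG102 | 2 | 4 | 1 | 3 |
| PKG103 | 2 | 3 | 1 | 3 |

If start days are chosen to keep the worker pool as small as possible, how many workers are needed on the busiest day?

Early-start (PKG100@1, PKG101@1, PKG102@1, PKG103@1) gives peak 16: d1:16  d2:16  d3:9  d4:0  d5:0.
Shift PKG102→4, PKG103→4.
Schedule PKG100@1, PKG101@1, PKG102@4, PKG103@4: d1:9  d2:9  d3:9  d4:7  d5:7 — peak 9.
Total worker-days = 41 over 5 days ⇒ peak ≥ ⌈41/5⌉ = 9, so 9 is optimal.

9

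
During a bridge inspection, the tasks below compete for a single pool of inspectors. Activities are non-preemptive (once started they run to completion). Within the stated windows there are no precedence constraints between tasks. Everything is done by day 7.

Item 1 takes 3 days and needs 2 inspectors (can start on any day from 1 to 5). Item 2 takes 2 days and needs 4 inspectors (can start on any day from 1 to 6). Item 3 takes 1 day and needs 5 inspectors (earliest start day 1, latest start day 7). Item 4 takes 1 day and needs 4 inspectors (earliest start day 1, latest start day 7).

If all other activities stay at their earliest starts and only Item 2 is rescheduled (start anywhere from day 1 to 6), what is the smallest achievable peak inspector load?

11

Item 2@1: d1:15  d2:6  d3:2  d4:0  d5:0  d6:0  d7:0 → peak 15
Item 2@2: d1:11  d2:6  d3:6  d4:0  d5:0  d6:0  d7:0 → peak 11
Item 2@3: d1:11  d2:2  d3:6  d4:4  d5:0  d6:0  d7:0 → peak 11
Item 2@4: d1:11  d2:2  d3:2  d4:4  d5:4  d6:0  d7:0 → peak 11
Item 2@5: d1:11  d2:2  d3:2  d4:0  d5:4  d6:4  d7:0 → peak 11
Item 2@6: d1:11  d2:2  d3:2  d4:0  d5:0  d6:4  d7:4 → peak 11
Best is Item 2@2, peak 11.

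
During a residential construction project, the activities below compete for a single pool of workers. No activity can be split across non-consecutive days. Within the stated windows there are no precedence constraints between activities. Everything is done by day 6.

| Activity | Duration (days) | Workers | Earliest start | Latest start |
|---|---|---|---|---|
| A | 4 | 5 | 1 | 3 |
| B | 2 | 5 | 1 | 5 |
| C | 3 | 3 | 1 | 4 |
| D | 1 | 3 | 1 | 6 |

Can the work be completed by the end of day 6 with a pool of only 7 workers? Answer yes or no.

no

The minimum achievable peak is 8; 7 < 8, so no feasible schedule stays within the cap.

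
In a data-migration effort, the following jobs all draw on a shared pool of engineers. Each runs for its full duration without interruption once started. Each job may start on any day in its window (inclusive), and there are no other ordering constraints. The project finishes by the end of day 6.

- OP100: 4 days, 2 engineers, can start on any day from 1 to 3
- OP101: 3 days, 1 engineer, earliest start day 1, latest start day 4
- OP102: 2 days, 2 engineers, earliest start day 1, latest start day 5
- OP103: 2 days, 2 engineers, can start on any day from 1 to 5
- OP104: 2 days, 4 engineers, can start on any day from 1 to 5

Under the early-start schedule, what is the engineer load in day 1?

11

At early start, day 1 has: OP100, OP101, OP102, OP103, OP104.
Demand: 2 + 1 + 2 + 2 + 4 = 11.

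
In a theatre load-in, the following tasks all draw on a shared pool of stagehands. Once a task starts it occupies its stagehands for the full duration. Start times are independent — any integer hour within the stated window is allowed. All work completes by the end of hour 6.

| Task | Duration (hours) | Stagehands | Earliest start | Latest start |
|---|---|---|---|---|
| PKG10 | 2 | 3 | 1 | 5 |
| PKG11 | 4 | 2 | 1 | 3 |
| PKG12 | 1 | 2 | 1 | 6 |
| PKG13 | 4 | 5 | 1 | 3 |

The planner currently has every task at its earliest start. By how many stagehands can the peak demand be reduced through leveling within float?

Early-start peak: h1:12  h2:10  h3:7  h4:7  h5:0  h6:0 ⇒ 12.
Leveled (PKG10@1, PKG11@1, PKG12@1, PKG13@3): h1:7  h2:5  h3:7  h4:7  h5:5  h6:5 ⇒ 7.
Reduction 12 − 7 = 5.

5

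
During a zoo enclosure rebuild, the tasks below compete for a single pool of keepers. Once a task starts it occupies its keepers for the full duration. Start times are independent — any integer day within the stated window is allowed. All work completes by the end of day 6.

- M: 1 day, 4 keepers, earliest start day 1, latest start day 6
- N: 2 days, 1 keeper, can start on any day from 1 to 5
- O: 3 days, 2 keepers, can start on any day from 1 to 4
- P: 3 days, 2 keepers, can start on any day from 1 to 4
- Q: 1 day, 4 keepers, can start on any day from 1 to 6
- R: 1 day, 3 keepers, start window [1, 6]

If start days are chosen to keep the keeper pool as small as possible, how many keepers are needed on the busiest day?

5

Early-start (M@1, N@1, O@1, P@1, Q@1, R@1) gives peak 16: d1:16  d2:5  d3:4  d4:0  d5:0  d6:0.
Shift O→2, P→2, Q→5, R→6.
Schedule M@1, N@1, O@2, P@2, Q@5, R@6: d1:5  d2:5  d3:4  d4:4  d5:4  d6:3 — peak 5.
Total keeper-days = 25 over 6 days ⇒ peak ≥ ⌈25/6⌉ = 5, so 5 is optimal.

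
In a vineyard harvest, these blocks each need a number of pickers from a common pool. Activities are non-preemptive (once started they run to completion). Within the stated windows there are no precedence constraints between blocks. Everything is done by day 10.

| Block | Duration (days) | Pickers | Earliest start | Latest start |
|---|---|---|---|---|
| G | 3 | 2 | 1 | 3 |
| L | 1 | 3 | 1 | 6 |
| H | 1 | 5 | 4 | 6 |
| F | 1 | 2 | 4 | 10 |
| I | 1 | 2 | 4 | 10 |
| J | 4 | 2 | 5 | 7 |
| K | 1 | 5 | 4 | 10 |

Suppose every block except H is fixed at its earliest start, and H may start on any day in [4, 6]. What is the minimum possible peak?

9

H@4: d1:5  d2:2  d3:2  d4:14  d5:2  d6:2  d7:2  d8:2  d9:0  d10:0 → peak 14
H@5: d1:5  d2:2  d3:2  d4:9  d5:7  d6:2  d7:2  d8:2  d9:0  d10:0 → peak 9
H@6: d1:5  d2:2  d3:2  d4:9  d5:2  d6:7  d7:2  d8:2  d9:0  d10:0 → peak 9
Best is H@5, peak 9.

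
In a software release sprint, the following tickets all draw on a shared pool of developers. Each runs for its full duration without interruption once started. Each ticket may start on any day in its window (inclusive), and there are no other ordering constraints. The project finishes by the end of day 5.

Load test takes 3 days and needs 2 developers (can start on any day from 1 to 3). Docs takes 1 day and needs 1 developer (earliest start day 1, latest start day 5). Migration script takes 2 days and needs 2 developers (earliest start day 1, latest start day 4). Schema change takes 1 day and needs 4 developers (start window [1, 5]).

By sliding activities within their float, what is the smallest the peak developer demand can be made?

4

Early-start (Load test@1, Docs@1, Migration script@1, Schema change@1) gives peak 9: d1:9  d2:4  d3:2  d4:0  d5:0.
Shift Migration script→2, Schema change→4.
Schedule Load test@1, Docs@1, Migration script@2, Schema change@4: d1:3  d2:4  d3:4  d4:4  d5:0 — peak 4.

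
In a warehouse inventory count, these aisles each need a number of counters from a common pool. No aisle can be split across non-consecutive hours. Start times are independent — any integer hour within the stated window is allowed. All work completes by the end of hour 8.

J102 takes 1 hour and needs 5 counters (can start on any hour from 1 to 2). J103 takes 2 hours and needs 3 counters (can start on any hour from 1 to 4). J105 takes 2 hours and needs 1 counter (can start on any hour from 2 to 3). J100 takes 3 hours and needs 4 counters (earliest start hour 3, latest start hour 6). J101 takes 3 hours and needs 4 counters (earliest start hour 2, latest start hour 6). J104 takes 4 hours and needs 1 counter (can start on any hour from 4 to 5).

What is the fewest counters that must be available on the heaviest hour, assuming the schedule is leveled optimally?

7

Early-start (J102@1, J103@1, J105@2, J100@3, J101@2, J104@4) gives peak 9: h1:8  h2:8  h3:9  h4:9  h5:5  h6:1  h7:1  h8:0.
Shift J103→4, J100→6, J104→5.
Schedule J102@1, J103@4, J105@2, J100@6, J101@2, J104@5: h1:5  h2:5  h3:5  h4:7  h5:4  h6:5  h7:5  h8:5 — peak 7.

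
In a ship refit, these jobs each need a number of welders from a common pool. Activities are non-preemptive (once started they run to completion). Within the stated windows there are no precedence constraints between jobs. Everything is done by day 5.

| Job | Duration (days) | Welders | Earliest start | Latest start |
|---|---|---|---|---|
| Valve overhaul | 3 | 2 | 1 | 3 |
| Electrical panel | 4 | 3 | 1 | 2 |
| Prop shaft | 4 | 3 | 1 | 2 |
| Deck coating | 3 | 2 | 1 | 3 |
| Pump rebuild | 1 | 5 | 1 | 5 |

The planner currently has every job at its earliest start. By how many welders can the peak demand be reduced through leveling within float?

5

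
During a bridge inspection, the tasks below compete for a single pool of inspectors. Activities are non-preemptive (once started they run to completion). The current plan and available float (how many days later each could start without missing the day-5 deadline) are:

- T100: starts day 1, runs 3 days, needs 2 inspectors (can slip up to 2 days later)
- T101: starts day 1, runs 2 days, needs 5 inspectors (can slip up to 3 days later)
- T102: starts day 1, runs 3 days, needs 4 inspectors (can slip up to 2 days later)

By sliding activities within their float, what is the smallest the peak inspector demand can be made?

6

Early-start (T100@1, T101@1, T102@1) gives peak 11: d1:11  d2:11  d3:6  d4:0  d5:0.
Shift T101→4.
Schedule T100@1, T101@4, T102@1: d1:6  d2:6  d3:6  d4:5  d5:5 — peak 6.
Total inspector-days = 28 over 5 days ⇒ peak ≥ ⌈28/5⌉ = 6, so 6 is optimal.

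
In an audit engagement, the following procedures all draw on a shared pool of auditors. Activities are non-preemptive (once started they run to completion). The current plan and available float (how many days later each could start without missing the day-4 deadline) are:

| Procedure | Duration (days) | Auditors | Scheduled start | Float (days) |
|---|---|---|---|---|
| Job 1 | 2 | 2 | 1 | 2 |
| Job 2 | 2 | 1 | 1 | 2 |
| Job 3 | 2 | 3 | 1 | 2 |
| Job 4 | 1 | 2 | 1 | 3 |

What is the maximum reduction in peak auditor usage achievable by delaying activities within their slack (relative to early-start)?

Early-start peak: d1:8  d2:6  d3:0  d4:0 ⇒ 8.
Leveled (Job 1@1, Job 2@2, Job 3@3, Job 4@1): d1:4  d2:3  d3:4  d4:3 ⇒ 4.
Reduction 8 − 4 = 4.

4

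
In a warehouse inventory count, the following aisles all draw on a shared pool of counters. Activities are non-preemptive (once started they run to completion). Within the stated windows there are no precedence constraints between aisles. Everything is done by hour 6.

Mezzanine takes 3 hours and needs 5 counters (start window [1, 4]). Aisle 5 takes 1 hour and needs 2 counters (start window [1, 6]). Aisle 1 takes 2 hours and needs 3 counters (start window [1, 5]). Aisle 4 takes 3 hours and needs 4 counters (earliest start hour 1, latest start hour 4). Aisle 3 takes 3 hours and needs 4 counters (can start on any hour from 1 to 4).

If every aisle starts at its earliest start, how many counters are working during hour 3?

13

At early start, hour 3 has: Mezzanine, Aisle 4, Aisle 3.
Demand: 5 + 4 + 4 = 13.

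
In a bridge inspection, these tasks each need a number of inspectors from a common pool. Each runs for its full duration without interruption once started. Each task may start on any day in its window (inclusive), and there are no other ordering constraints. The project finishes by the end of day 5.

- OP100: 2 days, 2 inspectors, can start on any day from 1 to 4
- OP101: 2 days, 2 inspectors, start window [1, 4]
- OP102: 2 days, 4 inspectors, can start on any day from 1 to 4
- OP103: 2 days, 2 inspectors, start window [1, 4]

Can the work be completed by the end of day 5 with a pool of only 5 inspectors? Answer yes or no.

The minimum achievable peak is 6; 5 < 6, so no feasible schedule stays within the cap.

no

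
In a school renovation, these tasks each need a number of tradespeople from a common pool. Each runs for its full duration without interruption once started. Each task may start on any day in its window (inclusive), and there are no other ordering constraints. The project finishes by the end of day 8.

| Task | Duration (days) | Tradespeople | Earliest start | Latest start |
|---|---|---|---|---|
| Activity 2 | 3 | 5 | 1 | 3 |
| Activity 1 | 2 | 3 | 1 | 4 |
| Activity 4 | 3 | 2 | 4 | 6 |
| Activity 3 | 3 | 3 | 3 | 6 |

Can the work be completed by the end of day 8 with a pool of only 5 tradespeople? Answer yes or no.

yes

Schedule Activity 2@1, Activity 1@4, Activity 4@4, Activity 3@6: d1:5  d2:5  d3:5  d4:5  d5:5  d6:5  d7:3  d8:3 — peak 5 ≤ 5.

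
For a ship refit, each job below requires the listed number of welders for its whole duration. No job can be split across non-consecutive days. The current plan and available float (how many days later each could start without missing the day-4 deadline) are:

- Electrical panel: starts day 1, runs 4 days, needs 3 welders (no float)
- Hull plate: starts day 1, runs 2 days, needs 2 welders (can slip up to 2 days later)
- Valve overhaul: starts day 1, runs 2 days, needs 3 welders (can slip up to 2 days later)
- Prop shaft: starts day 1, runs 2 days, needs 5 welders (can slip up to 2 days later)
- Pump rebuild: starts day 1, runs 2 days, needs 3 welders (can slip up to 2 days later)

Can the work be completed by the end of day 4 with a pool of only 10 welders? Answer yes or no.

yes

Schedule Electrical panel@1, Hull plate@1, Valve overhaul@3, Prop shaft@1, Pump rebuild@3: d1:10  d2:10  d3:9  d4:9 — peak 10 ≤ 10.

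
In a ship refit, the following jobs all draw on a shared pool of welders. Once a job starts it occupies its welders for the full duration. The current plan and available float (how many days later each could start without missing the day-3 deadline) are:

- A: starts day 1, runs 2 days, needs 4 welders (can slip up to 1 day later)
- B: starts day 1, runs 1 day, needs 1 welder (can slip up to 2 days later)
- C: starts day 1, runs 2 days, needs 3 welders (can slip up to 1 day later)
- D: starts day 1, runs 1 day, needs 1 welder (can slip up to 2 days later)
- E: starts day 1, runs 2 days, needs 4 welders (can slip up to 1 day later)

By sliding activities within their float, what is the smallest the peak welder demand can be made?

11

Early-start (A@1, B@1, C@1, D@1, E@1) gives peak 13: d1:13  d2:11  d3:0.
Shift E→2.
Schedule A@1, B@1, C@1, D@1, E@2: d1:9  d2:11  d3:4 — peak 11.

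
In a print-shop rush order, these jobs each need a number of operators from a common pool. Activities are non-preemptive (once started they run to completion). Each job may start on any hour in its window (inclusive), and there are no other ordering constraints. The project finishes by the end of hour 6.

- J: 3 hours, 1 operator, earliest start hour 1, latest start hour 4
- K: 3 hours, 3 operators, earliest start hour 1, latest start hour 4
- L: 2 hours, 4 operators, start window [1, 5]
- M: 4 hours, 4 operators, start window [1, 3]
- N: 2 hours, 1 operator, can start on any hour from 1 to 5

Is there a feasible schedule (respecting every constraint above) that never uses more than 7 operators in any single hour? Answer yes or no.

Schedule J@1, K@4, L@1, M@3, N@1: h1:6  h2:6  h3:5  h4:7  h5:7  h6:7 — peak 7 ≤ 7.

yes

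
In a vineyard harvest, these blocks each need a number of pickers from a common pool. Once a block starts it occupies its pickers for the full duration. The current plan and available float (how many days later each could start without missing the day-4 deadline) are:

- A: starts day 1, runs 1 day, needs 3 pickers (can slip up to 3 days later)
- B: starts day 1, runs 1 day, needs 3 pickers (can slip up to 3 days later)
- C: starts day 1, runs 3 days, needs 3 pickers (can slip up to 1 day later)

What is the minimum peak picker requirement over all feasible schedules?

Early-start (A@1, B@1, C@1) gives peak 9: d1:9  d2:3  d3:3  d4:0.
Shift C→2.
Schedule A@1, B@1, C@2: d1:6  d2:3  d3:3  d4:3 — peak 6.

6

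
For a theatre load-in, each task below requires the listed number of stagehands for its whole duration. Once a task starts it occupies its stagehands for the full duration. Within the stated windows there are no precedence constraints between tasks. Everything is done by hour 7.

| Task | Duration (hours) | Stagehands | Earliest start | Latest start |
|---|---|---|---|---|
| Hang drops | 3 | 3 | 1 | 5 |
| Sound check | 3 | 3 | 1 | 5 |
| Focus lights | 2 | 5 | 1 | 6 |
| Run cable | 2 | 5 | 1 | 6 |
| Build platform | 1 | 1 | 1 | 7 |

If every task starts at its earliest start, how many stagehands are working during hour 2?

16

At early start, hour 2 has: Hang drops, Sound check, Focus lights, Run cable.
Demand: 3 + 3 + 5 + 5 = 16.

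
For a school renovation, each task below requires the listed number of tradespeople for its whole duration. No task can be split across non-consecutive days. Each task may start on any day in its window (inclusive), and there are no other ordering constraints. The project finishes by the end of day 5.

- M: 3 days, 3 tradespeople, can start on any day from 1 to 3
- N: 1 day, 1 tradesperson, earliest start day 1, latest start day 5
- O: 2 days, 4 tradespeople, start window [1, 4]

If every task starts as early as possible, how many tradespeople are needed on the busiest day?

8

Early-start schedule: M@1, N@1, O@1.
Load per day: day 1: 8, day 2: 7, day 3: 3, day 4: 0, day 5: 0.
Peak is 8.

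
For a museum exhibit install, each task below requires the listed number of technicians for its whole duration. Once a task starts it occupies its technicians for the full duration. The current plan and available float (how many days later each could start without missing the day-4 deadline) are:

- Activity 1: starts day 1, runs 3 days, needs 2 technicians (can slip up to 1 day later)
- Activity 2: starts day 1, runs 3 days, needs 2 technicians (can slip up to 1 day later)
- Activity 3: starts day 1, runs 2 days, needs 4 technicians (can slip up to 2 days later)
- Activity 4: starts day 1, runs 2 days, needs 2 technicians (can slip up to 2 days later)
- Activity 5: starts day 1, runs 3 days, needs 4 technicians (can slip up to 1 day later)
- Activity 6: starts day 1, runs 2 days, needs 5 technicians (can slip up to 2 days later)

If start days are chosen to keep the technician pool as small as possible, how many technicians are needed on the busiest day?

Early-start (Activity 1@1, Activity 2@1, Activity 3@1, Activity 4@1, Activity 5@1, Activity 6@1) gives peak 19: d1:19  d2:19  d3:8  d4:0.
Shift Activity 6→3.
Schedule Activity 1@1, Activity 2@1, Activity 3@1, Activity 4@1, Activity 5@1, Activity 6@3: d1:14  d2:14  d3:13  d4:5 — peak 14.

14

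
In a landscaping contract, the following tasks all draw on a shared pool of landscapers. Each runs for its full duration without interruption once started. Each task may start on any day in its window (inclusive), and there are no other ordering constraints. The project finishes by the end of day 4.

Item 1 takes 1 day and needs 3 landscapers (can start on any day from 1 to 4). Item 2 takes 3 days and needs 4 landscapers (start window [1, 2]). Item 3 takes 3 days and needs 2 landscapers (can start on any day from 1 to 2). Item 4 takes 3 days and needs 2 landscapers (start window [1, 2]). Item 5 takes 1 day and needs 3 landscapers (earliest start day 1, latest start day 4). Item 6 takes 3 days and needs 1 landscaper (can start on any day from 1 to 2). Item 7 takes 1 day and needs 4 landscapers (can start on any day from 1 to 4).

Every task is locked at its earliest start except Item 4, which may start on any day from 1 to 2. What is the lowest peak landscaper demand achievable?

17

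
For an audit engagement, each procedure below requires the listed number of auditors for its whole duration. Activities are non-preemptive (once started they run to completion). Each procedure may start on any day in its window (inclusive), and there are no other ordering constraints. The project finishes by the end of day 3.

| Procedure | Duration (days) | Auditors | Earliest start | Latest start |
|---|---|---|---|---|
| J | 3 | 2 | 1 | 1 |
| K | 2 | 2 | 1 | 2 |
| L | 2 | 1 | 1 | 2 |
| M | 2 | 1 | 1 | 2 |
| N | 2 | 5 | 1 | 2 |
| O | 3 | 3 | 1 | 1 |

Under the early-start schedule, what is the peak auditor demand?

14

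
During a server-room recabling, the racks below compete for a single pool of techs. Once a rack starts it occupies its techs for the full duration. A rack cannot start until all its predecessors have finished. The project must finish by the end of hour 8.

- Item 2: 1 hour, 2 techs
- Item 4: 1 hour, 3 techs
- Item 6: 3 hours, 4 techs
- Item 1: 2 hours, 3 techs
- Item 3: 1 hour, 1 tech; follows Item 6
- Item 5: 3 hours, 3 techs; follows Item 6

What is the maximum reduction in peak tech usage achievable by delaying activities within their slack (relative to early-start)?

Early-start peak: h1:12  h2:7  h3:4  h4:4  h5:3  h6:3  h7:0  h8:0 ⇒ 12.
Leveled (Item 2@1, Item 4@1, Item 6@2, Item 1@5, Item 3@5, Item 5@6): h1:5  h2:4  h3:4  h4:4  h5:4  h6:6  h7:3  h8:3 ⇒ 6.
Reduction 12 − 6 = 6.

6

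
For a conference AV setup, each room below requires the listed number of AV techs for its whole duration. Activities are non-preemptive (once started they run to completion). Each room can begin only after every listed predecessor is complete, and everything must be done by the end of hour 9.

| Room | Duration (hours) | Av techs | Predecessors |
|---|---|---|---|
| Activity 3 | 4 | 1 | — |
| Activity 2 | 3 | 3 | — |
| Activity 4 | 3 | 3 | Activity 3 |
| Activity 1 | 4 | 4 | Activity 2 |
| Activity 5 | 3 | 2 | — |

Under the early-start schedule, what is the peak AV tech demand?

7

Early-start schedule: Activity 3@1, Activity 2@1, Activity 4@5, Activity 1@4, Activity 5@1.
Load per hour: hour 1: 6, hour 2: 6, hour 3: 6, hour 4: 5, hour 5: 7, hour 6: 7, hour 7: 7, hour 8: 0, hour 9: 0.
Peak is 7.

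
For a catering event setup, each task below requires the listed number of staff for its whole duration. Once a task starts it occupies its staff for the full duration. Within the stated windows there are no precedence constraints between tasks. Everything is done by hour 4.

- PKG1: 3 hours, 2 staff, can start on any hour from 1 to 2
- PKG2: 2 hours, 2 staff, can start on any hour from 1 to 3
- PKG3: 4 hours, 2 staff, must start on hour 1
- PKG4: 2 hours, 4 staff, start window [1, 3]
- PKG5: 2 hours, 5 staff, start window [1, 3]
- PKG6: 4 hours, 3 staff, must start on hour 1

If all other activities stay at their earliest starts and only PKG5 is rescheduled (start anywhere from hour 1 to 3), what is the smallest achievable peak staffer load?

13

PKG5@1: h1:18  h2:18  h3:7  h4:5 → peak 18
PKG5@2: h1:13  h2:18  h3:12  h4:5 → peak 18
PKG5@3: h1:13  h2:13  h3:12  h4:10 → peak 13
Best is PKG5@3, peak 13.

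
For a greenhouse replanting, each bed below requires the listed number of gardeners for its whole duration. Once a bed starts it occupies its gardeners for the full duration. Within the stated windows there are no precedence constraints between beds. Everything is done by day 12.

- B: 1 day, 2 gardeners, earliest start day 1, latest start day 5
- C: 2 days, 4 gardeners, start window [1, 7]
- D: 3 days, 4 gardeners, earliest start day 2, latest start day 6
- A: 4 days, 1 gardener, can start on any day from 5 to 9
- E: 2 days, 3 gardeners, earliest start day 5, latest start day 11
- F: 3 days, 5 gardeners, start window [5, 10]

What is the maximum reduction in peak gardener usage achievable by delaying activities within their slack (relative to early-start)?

Early-start peak: d1:6  d2:8  d3:4  d4:4  d5:9  d6:9  d7:6  d8:1  d9:0  d10:0  d11:0  d12:0 ⇒ 9.
Leveled (B@1, C@2, D@4, A@5, E@7, F@9): d1:2  d2:4  d3:4  d4:4  d5:5  d6:5  d7:4  d8:4  d9:5  d10:5  d11:5  d12:0 ⇒ 5.
Reduction 9 − 5 = 4.

4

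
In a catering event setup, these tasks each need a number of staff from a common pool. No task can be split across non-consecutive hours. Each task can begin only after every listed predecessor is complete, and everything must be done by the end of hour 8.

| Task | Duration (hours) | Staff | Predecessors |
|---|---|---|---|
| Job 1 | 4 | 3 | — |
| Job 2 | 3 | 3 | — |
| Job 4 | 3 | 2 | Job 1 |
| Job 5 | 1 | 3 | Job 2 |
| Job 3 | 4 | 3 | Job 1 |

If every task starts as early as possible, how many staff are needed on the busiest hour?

Early-start schedule: Job 1@1, Job 2@1, Job 4@5, Job 5@4, Job 3@5.
Load per hour: hour 1: 6, hour 2: 6, hour 3: 6, hour 4: 6, hour 5: 5, hour 6: 5, hour 7: 5, hour 8: 3.
Peak is 6.

6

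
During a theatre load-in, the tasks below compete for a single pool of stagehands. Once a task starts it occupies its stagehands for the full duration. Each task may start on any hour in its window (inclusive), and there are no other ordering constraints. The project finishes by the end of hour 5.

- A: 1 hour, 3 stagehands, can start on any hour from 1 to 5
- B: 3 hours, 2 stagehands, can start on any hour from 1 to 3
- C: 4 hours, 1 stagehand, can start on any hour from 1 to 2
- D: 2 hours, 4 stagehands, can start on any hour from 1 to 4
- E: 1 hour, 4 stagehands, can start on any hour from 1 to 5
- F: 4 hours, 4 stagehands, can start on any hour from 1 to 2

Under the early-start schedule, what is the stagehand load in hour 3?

7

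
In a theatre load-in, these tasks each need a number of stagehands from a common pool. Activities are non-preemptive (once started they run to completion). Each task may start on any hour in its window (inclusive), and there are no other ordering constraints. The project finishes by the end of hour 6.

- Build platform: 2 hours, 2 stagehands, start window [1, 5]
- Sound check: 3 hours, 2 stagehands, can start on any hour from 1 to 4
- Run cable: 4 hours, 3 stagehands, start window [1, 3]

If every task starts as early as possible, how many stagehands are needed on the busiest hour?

Early-start schedule: Build platform@1, Sound check@1, Run cable@1.
Load per hour: hour 1: 7, hour 2: 7, hour 3: 5, hour 4: 3, hour 5: 0, hour 6: 0.
Peak is 7.

7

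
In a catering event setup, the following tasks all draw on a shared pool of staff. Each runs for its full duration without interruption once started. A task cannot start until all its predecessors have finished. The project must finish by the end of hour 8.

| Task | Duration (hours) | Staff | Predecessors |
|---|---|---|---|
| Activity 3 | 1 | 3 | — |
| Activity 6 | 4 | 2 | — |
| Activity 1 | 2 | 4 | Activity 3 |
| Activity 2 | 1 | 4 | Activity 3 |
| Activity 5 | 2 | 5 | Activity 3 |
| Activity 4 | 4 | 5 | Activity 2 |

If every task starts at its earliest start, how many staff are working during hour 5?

5

At early start, hour 5 has: Activity 4.
Demand: 5 = 5.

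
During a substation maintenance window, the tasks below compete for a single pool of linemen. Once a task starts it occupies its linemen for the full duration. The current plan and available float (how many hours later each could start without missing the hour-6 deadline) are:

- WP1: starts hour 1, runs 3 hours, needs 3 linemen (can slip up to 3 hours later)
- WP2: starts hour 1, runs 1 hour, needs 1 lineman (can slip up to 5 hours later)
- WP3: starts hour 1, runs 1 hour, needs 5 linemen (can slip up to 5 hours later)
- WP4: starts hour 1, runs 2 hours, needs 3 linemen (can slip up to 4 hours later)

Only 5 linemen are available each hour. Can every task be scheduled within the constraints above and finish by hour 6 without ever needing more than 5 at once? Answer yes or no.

Schedule WP1@1, WP2@1, WP3@4, WP4@5: h1:4  h2:3  h3:3  h4:5  h5:3  h6:3 — peak 5 ≤ 5.

yes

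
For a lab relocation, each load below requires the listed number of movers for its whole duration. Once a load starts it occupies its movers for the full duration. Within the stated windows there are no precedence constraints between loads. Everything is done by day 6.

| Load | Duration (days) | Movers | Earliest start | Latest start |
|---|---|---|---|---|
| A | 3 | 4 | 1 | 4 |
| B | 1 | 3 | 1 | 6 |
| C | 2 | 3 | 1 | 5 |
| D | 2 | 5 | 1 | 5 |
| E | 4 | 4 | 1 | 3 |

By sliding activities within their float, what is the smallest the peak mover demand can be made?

8

Early-start (A@1, B@1, C@1, D@1, E@1) gives peak 19: d1:19  d2:16  d3:8  d4:4  d5:0  d6:0.
Shift B→4, C→5, D→5.
Schedule A@1, B@4, C@5, D@5, E@1: d1:8  d2:8  d3:8  d4:7  d5:8  d6:8 — peak 8.
Total mover-days = 47 over 6 days ⇒ peak ≥ ⌈47/6⌉ = 8, so 8 is optimal.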